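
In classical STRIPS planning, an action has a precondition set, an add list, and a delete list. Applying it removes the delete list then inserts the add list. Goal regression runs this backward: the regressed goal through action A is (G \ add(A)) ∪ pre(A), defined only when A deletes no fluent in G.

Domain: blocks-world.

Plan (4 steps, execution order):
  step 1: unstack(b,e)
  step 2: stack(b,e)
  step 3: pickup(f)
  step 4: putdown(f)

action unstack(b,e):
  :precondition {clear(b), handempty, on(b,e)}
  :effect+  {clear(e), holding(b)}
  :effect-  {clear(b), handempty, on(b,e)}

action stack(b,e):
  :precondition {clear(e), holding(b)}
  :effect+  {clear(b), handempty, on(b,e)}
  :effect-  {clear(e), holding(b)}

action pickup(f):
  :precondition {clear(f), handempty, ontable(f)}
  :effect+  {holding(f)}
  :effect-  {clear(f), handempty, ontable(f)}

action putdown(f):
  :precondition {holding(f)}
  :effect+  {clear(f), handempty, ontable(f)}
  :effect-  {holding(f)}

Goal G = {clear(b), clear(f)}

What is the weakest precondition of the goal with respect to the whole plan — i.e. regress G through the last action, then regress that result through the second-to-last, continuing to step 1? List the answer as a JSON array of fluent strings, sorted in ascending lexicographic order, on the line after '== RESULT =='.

Regress step by step:
  through step 4 (putdown(f)): drop {clear(f)}, keep {clear(b)}, require {holding(f)}
    → {clear(b), holding(f)}
  through step 3 (pickup(f)): drop {holding(f)}, keep {clear(b)}, require {clear(f), handempty, ontable(f)}
    → {clear(b), clear(f), handempty, ontable(f)}
  through step 2 (stack(b,e)): drop {clear(b), handempty}, keep {clear(f), ontable(f)}, require {clear(e), holding(b)}
    → {clear(e), clear(f), holding(b), ontable(f)}
  through step 1 (unstack(b,e)): drop {clear(e), holding(b)}, keep {clear(f), ontable(f)}, require {clear(b), handempty, on(b,e)}
    → {clear(b), clear(f), handempty, on(b,e), ontable(f)}

== RESULT ==
["clear(b)", "clear(f)", "handempty", "on(b,e)", "ontable(f)"]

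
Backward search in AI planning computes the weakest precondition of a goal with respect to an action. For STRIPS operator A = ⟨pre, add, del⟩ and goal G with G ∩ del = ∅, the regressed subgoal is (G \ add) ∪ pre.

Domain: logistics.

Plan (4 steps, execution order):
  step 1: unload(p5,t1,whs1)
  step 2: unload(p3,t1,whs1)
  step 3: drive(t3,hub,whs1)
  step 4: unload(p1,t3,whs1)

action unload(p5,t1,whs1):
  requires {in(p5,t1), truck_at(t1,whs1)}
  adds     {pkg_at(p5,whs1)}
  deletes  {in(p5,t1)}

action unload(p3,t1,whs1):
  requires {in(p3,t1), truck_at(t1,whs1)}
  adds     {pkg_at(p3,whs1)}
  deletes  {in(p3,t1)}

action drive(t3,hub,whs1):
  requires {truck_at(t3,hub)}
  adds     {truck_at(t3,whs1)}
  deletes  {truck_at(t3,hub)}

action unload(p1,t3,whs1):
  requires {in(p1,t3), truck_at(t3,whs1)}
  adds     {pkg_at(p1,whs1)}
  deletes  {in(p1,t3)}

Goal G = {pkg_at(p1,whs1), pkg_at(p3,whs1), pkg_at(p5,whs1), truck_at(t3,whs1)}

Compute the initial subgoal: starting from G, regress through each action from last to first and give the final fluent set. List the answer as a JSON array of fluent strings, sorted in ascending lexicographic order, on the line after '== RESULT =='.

Regress step by step:
  through step 4 (unload(p1,t3,whs1)): drop {pkg_at(p1,whs1)}, keep {pkg_at(p3,whs1), pkg_at(p5,whs1), truck_at(t3,whs1)}, require {in(p1,t3), truck_at(t3,whs1)}
    → {in(p1,t3), pkg_at(p3,whs1), pkg_at(p5,whs1), truck_at(t3,whs1)}
  through step 3 (drive(t3,hub,whs1)): drop {truck_at(t3,whs1)}, keep {in(p1,t3), pkg_at(p3,whs1), pkg_at(p5,whs1)}, require {truck_at(t3,hub)}
    → {in(p1,t3), pkg_at(p3,whs1), pkg_at(p5,whs1), truck_at(t3,hub)}
  through step 2 (unload(p3,t1,whs1)): drop {pkg_at(p3,whs1)}, keep {in(p1,t3), pkg_at(p5,whs1), truck_at(t3,hub)}, require {in(p3,t1), truck_at(t1,whs1)}
    → {in(p1,t3), in(p3,t1), pkg_at(p5,whs1), truck_at(t1,whs1), truck_at(t3,hub)}
  through step 1 (unload(p5,t1,whs1)): drop {pkg_at(p5,whs1)}, keep {in(p1,t3), in(p3,t1), truck_at(t1,whs1), truck_at(t3,hub)}, require {in(p5,t1), truck_at(t1,whs1)}
    → {in(p1,t3), in(p3,t1), in(p5,t1), truck_at(t1,whs1), truck_at(t3,hub)}

== RESULT ==
["in(p1,t3)", "in(p3,t1)", "in(p5,t1)", "truck_at(t1,whs1)", "truck_at(t3,hub)"]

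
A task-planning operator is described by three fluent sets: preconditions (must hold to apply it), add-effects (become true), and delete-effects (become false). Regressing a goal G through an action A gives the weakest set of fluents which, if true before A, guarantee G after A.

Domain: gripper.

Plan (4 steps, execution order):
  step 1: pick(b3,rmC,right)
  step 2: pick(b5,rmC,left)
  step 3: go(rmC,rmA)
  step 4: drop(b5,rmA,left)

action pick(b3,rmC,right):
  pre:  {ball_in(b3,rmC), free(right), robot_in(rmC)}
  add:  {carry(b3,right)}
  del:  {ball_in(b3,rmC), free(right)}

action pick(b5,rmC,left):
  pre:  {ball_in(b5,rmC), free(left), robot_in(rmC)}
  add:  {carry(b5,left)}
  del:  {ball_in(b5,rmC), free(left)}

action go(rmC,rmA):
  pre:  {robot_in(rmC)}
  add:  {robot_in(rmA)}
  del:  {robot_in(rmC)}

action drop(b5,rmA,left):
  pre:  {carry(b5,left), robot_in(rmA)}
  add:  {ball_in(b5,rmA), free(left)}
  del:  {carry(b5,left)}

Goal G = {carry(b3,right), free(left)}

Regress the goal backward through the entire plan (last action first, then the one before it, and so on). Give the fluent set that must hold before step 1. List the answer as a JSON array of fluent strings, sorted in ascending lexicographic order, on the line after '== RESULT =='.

Work backward from the goal:
  through step 4 (drop(b5,rmA,left)): drop {free(left)}, keep {carry(b3,right)}, require {carry(b5,left), robot_in(rmA)}
    → {carry(b3,right), carry(b5,left), robot_in(rmA)}
  through step 3 (go(rmC,rmA)): drop {robot_in(rmA)}, keep {carry(b3,right), carry(b5,left)}, require {robot_in(rmC)}
    → {carry(b3,right), carry(b5,left), robot_in(rmC)}
  through step 2 (pick(b5,rmC,left)): drop {carry(b5,left)}, keep {carry(b3,right), robot_in(rmC)}, require {ball_in(b5,rmC), free(left), robot_in(rmC)}
    → {ball_in(b5,rmC), carry(b3,right), free(left), robot_in(rmC)}
  through step 1 (pick(b3,rmC,right)): drop {carry(b3,right)}, keep {ball_in(b5,rmC), free(left), robot_in(rmC)}, require {ball_in(b3,rmC), free(right), robot_in(rmC)}
    → {ball_in(b3,rmC), ball_in(b5,rmC), free(left), free(right), robot_in(rmC)}

== RESULT ==
["ball_in(b3,rmC)", "ball_in(b5,rmC)", "free(left)", "free(right)", "robot_in(rmC)"]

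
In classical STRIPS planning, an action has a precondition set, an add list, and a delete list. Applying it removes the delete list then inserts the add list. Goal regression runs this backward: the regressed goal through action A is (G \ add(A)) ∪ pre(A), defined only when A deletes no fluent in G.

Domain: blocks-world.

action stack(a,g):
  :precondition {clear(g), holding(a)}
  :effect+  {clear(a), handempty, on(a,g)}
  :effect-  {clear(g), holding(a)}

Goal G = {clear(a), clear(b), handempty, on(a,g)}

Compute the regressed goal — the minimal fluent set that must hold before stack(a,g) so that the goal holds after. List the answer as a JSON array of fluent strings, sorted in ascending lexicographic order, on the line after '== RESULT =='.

Compute (G \ add) ∪ pre:
  G ∩ del = {}  (empty — regression defined)
  G \ add = {clear(a), clear(b), handempty, on(a,g)} \ {clear(a), handempty, on(a,g)} = {clear(b)}
  ∪ pre   = {clear(b)} ∪ {clear(g), holding(a)}
          = {clear(b), clear(g), holding(a)}

== RESULT ==
["clear(b)", "clear(g)", "holding(a)"]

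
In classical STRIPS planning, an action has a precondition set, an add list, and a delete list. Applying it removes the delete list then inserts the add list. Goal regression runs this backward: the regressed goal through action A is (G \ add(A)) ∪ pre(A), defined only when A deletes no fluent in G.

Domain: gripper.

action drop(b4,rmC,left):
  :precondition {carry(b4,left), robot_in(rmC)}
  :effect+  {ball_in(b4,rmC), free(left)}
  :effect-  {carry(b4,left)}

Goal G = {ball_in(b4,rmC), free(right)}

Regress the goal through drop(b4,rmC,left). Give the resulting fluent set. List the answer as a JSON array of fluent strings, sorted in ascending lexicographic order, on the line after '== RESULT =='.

Regress:
  G ∩ del = {}  (empty — regression defined)
  G \ add = {ball_in(b4,rmC), free(right)} \ {ball_in(b4,rmC), free(left)} = {free(right)}
  ∪ pre   = {free(right)} ∪ {carry(b4,left), robot_in(rmC)}
          = {carry(b4,left), free(right), robot_in(rmC)}

== RESULT ==
["carry(b4,left)", "free(right)", "robot_in(rmC)"]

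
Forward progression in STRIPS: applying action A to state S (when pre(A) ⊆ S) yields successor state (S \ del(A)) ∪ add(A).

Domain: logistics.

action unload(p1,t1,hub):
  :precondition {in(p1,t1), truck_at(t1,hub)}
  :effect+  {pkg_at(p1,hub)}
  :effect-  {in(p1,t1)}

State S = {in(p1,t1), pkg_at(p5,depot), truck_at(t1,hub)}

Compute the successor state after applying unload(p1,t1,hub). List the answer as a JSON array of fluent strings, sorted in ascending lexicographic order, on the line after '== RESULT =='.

Compute (S \ del) ∪ add:
  pre ⊆ S: {in(p1,t1), truck_at(t1,hub)} ⊆ S  — applicable
  S \ del = {pkg_at(p5,depot), truck_at(t1,hub)}
  ∪ add   = {pkg_at(p1,hub), pkg_at(p5,depot), truck_at(t1,hub)}

== RESULT ==
["pkg_at(p1,hub)", "pkg_at(p5,depot)", "truck_at(t1,hub)"]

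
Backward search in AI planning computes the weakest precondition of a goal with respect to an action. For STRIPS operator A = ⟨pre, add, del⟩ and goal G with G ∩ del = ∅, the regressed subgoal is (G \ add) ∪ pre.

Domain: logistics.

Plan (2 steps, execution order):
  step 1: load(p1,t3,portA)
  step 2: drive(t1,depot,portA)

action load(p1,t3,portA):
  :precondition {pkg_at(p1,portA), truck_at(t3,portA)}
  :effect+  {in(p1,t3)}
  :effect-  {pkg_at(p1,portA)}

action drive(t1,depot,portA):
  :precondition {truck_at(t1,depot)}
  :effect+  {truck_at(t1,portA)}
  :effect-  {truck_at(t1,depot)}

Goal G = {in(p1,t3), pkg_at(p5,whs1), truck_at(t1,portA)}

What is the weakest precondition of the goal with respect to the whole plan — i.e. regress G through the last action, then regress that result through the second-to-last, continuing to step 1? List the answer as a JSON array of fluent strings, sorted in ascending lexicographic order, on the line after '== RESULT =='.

Work backward from the goal:
  through step 2 (drive(t1,depot,portA)): drop {truck_at(t1,portA)}, keep {in(p1,t3), pkg_at(p5,whs1)}, require {truck_at(t1,depot)}
    → {in(p1,t3), pkg_at(p5,whs1), truck_at(t1,depot)}
  through step 1 (load(p1,t3,portA)): drop {in(p1,t3)}, keep {pkg_at(p5,whs1), truck_at(t1,depot)}, require {pkg_at(p1,portA), truck_at(t3,portA)}
    → {pkg_at(p1,portA), pkg_at(p5,whs1), truck_at(t1,depot), truck_at(t3,portA)}

== RESULT ==
["pkg_at(p1,portA)", "pkg_at(p5,whs1)", "truck_at(t1,depot)", "truck_at(t3,portA)"]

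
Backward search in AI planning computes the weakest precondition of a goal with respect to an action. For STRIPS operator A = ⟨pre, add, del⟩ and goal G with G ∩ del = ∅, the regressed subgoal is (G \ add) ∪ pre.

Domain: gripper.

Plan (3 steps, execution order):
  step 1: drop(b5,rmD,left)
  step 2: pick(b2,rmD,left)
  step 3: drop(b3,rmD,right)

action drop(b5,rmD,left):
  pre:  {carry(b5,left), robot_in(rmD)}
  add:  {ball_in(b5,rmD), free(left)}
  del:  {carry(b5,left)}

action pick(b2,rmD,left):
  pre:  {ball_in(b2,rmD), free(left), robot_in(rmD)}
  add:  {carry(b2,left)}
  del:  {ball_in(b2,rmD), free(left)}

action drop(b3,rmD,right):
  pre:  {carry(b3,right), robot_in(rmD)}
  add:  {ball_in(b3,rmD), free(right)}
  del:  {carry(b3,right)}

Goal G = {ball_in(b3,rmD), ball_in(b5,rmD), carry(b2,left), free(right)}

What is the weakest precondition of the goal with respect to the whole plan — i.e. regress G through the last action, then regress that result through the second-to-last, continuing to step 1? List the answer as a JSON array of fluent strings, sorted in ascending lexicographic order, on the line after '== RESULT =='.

Regress step by step:
  through step 3 (drop(b3,rmD,right)): drop {ball_in(b3,rmD), free(right)}, keep {ball_in(b5,rmD), carry(b2,left)}, require {carry(b3,right), robot_in(rmD)}
    → {ball_in(b5,rmD), carry(b2,left), carry(b3,right), robot_in(rmD)}
  through step 2 (pick(b2,rmD,left)): drop {carry(b2,left)}, keep {ball_in(b5,rmD), carry(b3,right), robot_in(rmD)}, require {ball_in(b2,rmD), free(left), robot_in(rmD)}
    → {ball_in(b2,rmD), ball_in(b5,rmD), carry(b3,right), free(left), robot_in(rmD)}
  through step 1 (drop(b5,rmD,left)): drop {ball_in(b5,rmD), free(left)}, keep {ball_in(b2,rmD), carry(b3,right), robot_in(rmD)}, require {carry(b5,left), robot_in(rmD)}
    → {ball_in(b2,rmD), carry(b3,right), carry(b5,left), robot_in(rmD)}

== RESULT ==
["ball_in(b2,rmD)", "carry(b3,right)", "carry(b5,left)", "robot_in(rmD)"]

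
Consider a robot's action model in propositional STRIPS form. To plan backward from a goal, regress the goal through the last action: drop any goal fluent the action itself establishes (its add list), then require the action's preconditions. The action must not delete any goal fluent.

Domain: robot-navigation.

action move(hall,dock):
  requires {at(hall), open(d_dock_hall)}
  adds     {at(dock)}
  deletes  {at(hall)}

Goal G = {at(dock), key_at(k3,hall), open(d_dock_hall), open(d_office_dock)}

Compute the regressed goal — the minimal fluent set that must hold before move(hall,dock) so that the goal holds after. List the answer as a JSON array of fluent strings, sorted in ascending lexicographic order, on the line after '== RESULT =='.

Compute (G \ add) ∪ pre:
  G ∩ del = {}  (empty — regression defined)
  G \ add = {at(dock), key_at(k3,hall), open(d_dock_hall), open(d_office_dock)} \ {at(dock)} = {key_at(k3,hall), open(d_dock_hall), open(d_office_dock)}
  ∪ pre   = {key_at(k3,hall), open(d_dock_hall), open(d_office_dock)} ∪ {at(hall), open(d_dock_hall)}
          = {at(hall), key_at(k3,hall), open(d_dock_hall), open(d_office_dock)}

== RESULT ==
["at(hall)", "key_at(k3,hall)", "open(d_dock_hall)", "open(d_office_dock)"]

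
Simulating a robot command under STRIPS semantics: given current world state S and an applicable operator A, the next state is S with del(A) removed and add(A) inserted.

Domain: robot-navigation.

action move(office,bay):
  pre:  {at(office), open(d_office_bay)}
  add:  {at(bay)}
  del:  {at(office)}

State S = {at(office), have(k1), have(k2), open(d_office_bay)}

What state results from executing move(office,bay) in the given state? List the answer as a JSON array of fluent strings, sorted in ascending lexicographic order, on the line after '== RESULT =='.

Progress:
  pre ⊆ S: {at(office), open(d_office_bay)} ⊆ S  — applicable
  S \ del = {have(k1), have(k2), open(d_office_bay)}
  ∪ add   = {at(bay), have(k1), have(k2), open(d_office_bay)}

== RESULT ==
["at(bay)", "have(k1)", "have(k2)", "open(d_office_bay)"]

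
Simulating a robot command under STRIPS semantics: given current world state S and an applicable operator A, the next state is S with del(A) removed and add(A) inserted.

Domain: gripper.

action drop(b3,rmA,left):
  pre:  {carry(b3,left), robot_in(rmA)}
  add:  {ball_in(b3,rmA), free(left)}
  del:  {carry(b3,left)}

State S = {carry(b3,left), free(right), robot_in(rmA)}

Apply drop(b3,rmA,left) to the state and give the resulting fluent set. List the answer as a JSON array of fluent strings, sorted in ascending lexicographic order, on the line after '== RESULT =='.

Progress:
  pre ⊆ S: {carry(b3,left), robot_in(rmA)} ⊆ S  — applicable
  S \ del = {free(right), robot_in(rmA)}
  ∪ add   = {ball_in(b3,rmA), free(left), free(right), robot_in(rmA)}

== RESULT ==
["ball_in(b3,rmA)", "free(left)", "free(right)", "robot_in(rmA)"]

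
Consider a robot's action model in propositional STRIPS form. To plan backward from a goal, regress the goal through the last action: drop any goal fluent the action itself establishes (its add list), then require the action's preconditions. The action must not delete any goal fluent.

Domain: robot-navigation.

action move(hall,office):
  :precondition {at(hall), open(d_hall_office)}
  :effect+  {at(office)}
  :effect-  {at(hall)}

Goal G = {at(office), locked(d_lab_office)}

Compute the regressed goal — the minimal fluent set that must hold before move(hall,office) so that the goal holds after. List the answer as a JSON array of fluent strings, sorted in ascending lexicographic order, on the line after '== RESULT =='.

Regress:
  G ∩ del = {}  (empty — regression defined)
  G \ add = {at(office), locked(d_lab_office)} \ {at(office)} = {locked(d_lab_office)}
  ∪ pre   = {locked(d_lab_office)} ∪ {at(hall), open(d_hall_office)}
          = {at(hall), locked(d_lab_office), open(d_hall_office)}

== RESULT ==
["at(hall)", "locked(d_lab_office)", "open(d_hall_office)"]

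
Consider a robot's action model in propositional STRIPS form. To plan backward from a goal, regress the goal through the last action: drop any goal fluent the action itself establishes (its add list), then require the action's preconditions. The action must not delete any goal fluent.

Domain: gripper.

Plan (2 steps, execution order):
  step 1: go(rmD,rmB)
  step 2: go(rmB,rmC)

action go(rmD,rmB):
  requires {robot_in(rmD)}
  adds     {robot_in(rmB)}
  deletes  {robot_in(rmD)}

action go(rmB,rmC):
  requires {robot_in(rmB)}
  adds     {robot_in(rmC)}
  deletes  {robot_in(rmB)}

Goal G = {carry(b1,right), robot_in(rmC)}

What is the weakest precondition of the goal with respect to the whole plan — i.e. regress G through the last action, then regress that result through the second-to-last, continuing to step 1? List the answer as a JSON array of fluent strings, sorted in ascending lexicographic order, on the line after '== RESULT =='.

Work backward from the goal:
  through step 2 (go(rmB,rmC)): drop {robot_in(rmC)}, keep {carry(b1,right)}, require {robot_in(rmB)}
    → {carry(b1,right), robot_in(rmB)}
  through step 1 (go(rmD,rmB)): drop {robot_in(rmB)}, keep {carry(b1,right)}, require {robot_in(rmD)}
    → {carry(b1,right), robot_in(rmD)}

== RESULT ==
["carry(b1,right)", "robot_in(rmD)"]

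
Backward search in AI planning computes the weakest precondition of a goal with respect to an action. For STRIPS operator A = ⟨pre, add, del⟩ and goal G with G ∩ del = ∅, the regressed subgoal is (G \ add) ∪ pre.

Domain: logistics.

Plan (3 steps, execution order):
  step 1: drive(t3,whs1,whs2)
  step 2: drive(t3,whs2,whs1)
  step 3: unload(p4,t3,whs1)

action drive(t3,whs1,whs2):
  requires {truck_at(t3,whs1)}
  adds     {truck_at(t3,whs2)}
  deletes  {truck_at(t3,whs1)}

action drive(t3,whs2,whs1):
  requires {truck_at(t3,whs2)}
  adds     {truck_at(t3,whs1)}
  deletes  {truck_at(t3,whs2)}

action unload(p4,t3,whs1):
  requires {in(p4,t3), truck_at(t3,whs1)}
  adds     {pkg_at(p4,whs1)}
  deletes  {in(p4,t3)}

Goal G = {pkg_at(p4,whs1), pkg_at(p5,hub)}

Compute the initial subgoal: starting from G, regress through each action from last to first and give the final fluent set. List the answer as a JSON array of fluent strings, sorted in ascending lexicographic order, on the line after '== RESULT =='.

Work backward from the goal:
  through step 3 (unload(p4,t3,whs1)): drop {pkg_at(p4,whs1)}, keep {pkg_at(p5,hub)}, require {in(p4,t3), truck_at(t3,whs1)}
    → {in(p4,t3), pkg_at(p5,hub), truck_at(t3,whs1)}
  through step 2 (drive(t3,whs2,whs1)): drop {truck_at(t3,whs1)}, keep {in(p4,t3), pkg_at(p5,hub)}, require {truck_at(t3,whs2)}
    → {in(p4,t3), pkg_at(p5,hub), truck_at(t3,whs2)}
  through step 1 (drive(t3,whs1,whs2)): drop {truck_at(t3,whs2)}, keep {in(p4,t3), pkg_at(p5,hub)}, require {truck_at(t3,whs1)}
    → {in(p4,t3), pkg_at(p5,hub), truck_at(t3,whs1)}

== RESULT ==
["in(p4,t3)", "pkg_at(p5,hub)", "truck_at(t3,whs1)"]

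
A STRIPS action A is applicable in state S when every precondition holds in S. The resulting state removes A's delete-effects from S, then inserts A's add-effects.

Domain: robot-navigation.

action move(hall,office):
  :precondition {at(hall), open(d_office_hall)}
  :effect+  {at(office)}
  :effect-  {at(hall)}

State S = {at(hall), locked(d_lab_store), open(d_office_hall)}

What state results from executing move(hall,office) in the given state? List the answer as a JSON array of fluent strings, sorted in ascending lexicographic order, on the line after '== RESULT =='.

Compute (S \ del) ∪ add:
  pre ⊆ S: {at(hall), open(d_office_hall)} ⊆ S  — applicable
  S \ del = {locked(d_lab_store), open(d_office_hall)}
  ∪ add   = {at(office), locked(d_lab_store), open(d_office_hall)}

== RESULT ==
["at(office)", "locked(d_lab_store)", "open(d_office_hall)"]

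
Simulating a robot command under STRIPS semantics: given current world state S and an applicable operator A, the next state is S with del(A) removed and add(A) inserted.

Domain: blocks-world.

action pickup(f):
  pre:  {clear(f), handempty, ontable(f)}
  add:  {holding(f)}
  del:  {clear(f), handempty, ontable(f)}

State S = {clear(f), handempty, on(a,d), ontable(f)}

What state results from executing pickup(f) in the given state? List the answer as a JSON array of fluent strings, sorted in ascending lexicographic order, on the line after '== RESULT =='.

Compute (S \ del) ∪ add:
  pre ⊆ S: {clear(f), handempty, ontable(f)} ⊆ S  — applicable
  S \ del = {on(a,d)}
  ∪ add   = {holding(f), on(a,d)}

== RESULT ==
["holding(f)", "on(a,d)"]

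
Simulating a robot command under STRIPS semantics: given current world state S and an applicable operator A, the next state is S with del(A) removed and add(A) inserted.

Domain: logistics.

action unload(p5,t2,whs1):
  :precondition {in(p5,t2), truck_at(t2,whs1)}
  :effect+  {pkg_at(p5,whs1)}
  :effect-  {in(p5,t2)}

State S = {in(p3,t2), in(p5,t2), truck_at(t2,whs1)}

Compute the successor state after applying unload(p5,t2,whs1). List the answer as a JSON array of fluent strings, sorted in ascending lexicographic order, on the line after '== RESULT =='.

Compute (S \ del) ∪ add:
  pre ⊆ S: {in(p5,t2), truck_at(t2,whs1)} ⊆ S  — applicable
  S \ del = {in(p3,t2), truck_at(t2,whs1)}
  ∪ add   = {in(p3,t2), pkg_at(p5,whs1), truck_at(t2,whs1)}

== RESULT ==
["in(p3,t2)", "pkg_at(p5,whs1)", "truck_at(t2,whs1)"]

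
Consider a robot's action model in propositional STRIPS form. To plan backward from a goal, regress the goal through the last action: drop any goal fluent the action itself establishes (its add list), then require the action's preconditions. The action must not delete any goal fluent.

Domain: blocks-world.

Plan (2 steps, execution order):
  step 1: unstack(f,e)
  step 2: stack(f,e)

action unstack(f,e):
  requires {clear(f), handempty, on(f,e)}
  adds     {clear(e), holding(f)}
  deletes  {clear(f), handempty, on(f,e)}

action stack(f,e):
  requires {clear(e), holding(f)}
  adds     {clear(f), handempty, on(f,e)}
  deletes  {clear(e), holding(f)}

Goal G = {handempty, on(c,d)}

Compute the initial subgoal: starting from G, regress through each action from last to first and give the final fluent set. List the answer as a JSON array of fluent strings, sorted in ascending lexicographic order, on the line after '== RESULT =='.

Work backward from the goal:
  through step 2 (stack(f,e)): drop {handempty}, keep {on(c,d)}, require {clear(e), holding(f)}
    → {clear(e), holding(f), on(c,d)}
  through step 1 (unstack(f,e)): drop {clear(e), holding(f)}, keep {on(c,d)}, require {clear(f), handempty, on(f,e)}
    → {clear(f), handempty, on(c,d), on(f,e)}

== RESULT ==
["clear(f)", "handempty", "on(c,d)", "on(f,e)"]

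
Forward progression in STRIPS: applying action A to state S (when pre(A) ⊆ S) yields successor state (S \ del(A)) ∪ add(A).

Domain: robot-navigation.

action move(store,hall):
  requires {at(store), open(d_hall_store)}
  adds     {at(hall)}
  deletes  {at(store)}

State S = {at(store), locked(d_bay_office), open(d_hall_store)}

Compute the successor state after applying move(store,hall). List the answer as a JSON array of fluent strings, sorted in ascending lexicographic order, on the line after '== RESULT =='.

Compute (S \ del) ∪ add:
  pre ⊆ S: {at(store), open(d_hall_store)} ⊆ S  — applicable
  S \ del = {locked(d_bay_office), open(d_hall_store)}
  ∪ add   = {at(hall), locked(d_bay_office), open(d_hall_store)}

== RESULT ==
["at(hall)", "locked(d_bay_office)", "open(d_hall_store)"]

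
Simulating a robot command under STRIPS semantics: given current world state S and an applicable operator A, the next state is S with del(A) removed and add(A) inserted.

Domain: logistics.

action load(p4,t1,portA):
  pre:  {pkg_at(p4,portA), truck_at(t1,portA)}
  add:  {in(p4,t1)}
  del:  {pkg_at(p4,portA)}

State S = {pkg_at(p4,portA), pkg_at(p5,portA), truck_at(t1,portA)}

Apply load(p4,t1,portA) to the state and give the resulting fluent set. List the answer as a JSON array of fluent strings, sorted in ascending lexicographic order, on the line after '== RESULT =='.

Progress:
  pre ⊆ S: {pkg_at(p4,portA), truck_at(t1,portA)} ⊆ S  — applicable
  S \ del = {pkg_at(p5,portA), truck_at(t1,portA)}
  ∪ add   = {in(p4,t1), pkg_at(p5,portA), truck_at(t1,portA)}

== RESULT ==
["in(p4,t1)", "pkg_at(p5,portA)", "truck_at(t1,portA)"]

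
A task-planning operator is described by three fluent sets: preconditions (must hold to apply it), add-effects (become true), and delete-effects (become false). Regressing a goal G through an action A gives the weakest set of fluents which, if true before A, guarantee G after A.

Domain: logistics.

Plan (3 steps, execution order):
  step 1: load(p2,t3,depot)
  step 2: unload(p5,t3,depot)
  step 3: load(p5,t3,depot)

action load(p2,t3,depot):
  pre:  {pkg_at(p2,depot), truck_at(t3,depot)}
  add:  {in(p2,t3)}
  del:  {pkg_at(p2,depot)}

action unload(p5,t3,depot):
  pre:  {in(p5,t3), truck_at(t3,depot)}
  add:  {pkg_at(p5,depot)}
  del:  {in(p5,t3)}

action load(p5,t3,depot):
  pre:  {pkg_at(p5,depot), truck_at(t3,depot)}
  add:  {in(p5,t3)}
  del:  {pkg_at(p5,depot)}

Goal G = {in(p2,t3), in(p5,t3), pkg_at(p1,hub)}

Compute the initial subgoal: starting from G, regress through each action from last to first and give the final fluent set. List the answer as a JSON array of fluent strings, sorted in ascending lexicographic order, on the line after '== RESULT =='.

Work backward from the goal:
  through step 3 (load(p5,t3,depot)): drop {in(p5,t3)}, keep {in(p2,t3), pkg_at(p1,hub)}, require {pkg_at(p5,depot), truck_at(t3,depot)}
    → {in(p2,t3), pkg_at(p1,hub), pkg_at(p5,depot), truck_at(t3,depot)}
  through step 2 (unload(p5,t3,depot)): drop {pkg_at(p5,depot)}, keep {in(p2,t3), pkg_at(p1,hub), truck_at(t3,depot)}, require {in(p5,t3), truck_at(t3,depot)}
    → {in(p2,t3), in(p5,t3), pkg_at(p1,hub), truck_at(t3,depot)}
  through step 1 (load(p2,t3,depot)): drop {in(p2,t3)}, keep {in(p5,t3), pkg_at(p1,hub), truck_at(t3,depot)}, require {pkg_at(p2,depot), truck_at(t3,depot)}
    → {in(p5,t3), pkg_at(p1,hub), pkg_at(p2,depot), truck_at(t3,depot)}

== RESULT ==
["in(p5,t3)", "pkg_at(p1,hub)", "pkg_at(p2,depot)", "truck_at(t3,depot)"]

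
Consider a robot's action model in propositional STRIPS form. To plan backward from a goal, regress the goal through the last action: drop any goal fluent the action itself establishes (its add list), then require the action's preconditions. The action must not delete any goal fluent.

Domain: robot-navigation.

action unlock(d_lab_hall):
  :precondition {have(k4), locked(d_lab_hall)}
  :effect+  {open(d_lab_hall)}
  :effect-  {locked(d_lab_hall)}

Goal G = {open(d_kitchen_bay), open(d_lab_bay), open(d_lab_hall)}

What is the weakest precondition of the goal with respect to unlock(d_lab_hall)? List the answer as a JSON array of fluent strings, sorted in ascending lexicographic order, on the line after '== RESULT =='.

Compute (G \ add) ∪ pre:
  G ∩ del = {}  (empty — regression defined)
  G \ add = {open(d_kitchen_bay), open(d_lab_bay), open(d_lab_hall)} \ {open(d_lab_hall)} = {open(d_kitchen_bay), open(d_lab_bay)}
  ∪ pre   = {open(d_kitchen_bay), open(d_lab_bay)} ∪ {have(k4), locked(d_lab_hall)}
          = {have(k4), locked(d_lab_hall), open(d_kitchen_bay), open(d_lab_bay)}

== RESULT ==
["have(k4)", "locked(d_lab_hall)", "open(d_kitchen_bay)", "open(d_lab_bay)"]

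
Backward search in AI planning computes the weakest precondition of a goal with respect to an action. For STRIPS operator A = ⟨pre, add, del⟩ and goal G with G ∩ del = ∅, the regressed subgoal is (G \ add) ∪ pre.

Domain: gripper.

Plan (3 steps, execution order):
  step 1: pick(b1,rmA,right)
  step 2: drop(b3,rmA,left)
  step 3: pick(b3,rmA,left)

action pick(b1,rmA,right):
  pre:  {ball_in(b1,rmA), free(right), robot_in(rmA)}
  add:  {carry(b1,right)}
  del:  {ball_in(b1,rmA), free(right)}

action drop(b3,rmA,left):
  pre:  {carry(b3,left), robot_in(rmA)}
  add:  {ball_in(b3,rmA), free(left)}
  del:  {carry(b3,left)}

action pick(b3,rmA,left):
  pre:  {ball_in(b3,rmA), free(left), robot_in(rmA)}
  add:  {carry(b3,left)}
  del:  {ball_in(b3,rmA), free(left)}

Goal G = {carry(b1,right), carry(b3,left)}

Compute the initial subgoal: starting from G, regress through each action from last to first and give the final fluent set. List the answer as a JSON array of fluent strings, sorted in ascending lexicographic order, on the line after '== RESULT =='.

Regress step by step:
  through step 3 (pick(b3,rmA,left)): drop {carry(b3,left)}, keep {carry(b1,right)}, require {ball_in(b3,rmA), free(left), robot_in(rmA)}
    → {ball_in(b3,rmA), carry(b1,right), free(left), robot_in(rmA)}
  through step 2 (drop(b3,rmA,left)): drop {ball_in(b3,rmA), free(left)}, keep {carry(b1,right), robot_in(rmA)}, require {carry(b3,left), robot_in(rmA)}
    → {carry(b1,right), carry(b3,left), robot_in(rmA)}
  through step 1 (pick(b1,rmA,right)): drop {carry(b1,right)}, keep {carry(b3,left), robot_in(rmA)}, require {ball_in(b1,rmA), free(right), robot_in(rmA)}
    → {ball_in(b1,rmA), carry(b3,left), free(right), robot_in(rmA)}

== RESULT ==
["ball_in(b1,rmA)", "carry(b3,left)", "free(right)", "robot_in(rmA)"]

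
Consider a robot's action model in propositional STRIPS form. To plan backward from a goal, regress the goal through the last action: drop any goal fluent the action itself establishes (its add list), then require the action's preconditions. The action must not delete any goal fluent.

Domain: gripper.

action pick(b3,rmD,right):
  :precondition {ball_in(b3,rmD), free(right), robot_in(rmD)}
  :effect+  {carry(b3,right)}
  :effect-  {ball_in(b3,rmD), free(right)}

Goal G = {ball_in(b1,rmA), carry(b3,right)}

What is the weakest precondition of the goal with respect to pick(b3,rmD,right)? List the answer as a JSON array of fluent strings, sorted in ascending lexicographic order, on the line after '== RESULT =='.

Regress:
  G ∩ del = {}  (empty — regression defined)
  G \ add = {ball_in(b1,rmA), carry(b3,right)} \ {carry(b3,right)} = {ball_in(b1,rmA)}
  ∪ pre   = {ball_in(b1,rmA)} ∪ {ball_in(b3,rmD), free(right), robot_in(rmD)}
          = {ball_in(b1,rmA), ball_in(b3,rmD), free(right), robot_in(rmD)}

== RESULT ==
["ball_in(b1,rmA)", "ball_in(b3,rmD)", "free(right)", "robot_in(rmD)"]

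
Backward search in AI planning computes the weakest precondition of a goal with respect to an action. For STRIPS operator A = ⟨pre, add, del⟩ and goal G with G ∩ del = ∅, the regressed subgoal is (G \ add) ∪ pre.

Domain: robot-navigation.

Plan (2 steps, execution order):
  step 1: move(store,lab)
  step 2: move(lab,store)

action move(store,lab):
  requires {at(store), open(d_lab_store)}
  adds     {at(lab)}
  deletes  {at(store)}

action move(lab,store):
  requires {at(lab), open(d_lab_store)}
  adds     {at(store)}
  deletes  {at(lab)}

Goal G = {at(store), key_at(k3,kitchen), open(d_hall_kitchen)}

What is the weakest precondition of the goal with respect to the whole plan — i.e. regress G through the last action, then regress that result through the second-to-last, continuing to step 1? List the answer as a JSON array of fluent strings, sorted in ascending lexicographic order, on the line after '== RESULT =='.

Regress step by step:
  through step 2 (move(lab,store)): drop {at(store)}, keep {key_at(k3,kitchen), open(d_hall_kitchen)}, require {at(lab), open(d_lab_store)}
    → {at(lab), key_at(k3,kitchen), open(d_hall_kitchen), open(d_lab_store)}
  through step 1 (move(store,lab)): drop {at(lab)}, keep {key_at(k3,kitchen), open(d_hall_kitchen), open(d_lab_store)}, require {at(store), open(d_lab_store)}
    → {at(store), key_at(k3,kitchen), open(d_hall_kitchen), open(d_lab_store)}

== RESULT ==
["at(store)", "key_at(k3,kitchen)", "open(d_hall_kitchen)", "open(d_lab_store)"]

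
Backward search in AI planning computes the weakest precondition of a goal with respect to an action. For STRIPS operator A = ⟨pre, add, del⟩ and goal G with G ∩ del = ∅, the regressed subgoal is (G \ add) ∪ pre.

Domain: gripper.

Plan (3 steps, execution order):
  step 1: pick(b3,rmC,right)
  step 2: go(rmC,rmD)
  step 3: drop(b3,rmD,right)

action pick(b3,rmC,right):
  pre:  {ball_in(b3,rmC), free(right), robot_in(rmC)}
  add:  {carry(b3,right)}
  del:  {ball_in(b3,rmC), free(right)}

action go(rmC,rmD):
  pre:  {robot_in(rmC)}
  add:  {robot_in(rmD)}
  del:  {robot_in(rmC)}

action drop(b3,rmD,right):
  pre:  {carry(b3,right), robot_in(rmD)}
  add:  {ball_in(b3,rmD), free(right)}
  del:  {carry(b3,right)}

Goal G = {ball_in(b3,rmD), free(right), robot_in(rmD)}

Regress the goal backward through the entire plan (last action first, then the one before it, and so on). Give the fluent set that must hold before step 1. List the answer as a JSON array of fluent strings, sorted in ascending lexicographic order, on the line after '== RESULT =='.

Work backward from the goal:
  through step 3 (drop(b3,rmD,right)): drop {ball_in(b3,rmD), free(right)}, keep {robot_in(rmD)}, require {carry(b3,right), robot_in(rmD)}
    → {carry(b3,right), robot_in(rmD)}
  through step 2 (go(rmC,rmD)): drop {robot_in(rmD)}, keep {carry(b3,right)}, require {robot_in(rmC)}
    → {carry(b3,right), robot_in(rmC)}
  through step 1 (pick(b3,rmC,right)): drop {carry(b3,right)}, keep {robot_in(rmC)}, require {ball_in(b3,rmC), free(right), robot_in(rmC)}
    → {ball_in(b3,rmC), free(right), robot_in(rmC)}

== RESULT ==
["ball_in(b3,rmC)", "free(right)", "robot_in(rmC)"]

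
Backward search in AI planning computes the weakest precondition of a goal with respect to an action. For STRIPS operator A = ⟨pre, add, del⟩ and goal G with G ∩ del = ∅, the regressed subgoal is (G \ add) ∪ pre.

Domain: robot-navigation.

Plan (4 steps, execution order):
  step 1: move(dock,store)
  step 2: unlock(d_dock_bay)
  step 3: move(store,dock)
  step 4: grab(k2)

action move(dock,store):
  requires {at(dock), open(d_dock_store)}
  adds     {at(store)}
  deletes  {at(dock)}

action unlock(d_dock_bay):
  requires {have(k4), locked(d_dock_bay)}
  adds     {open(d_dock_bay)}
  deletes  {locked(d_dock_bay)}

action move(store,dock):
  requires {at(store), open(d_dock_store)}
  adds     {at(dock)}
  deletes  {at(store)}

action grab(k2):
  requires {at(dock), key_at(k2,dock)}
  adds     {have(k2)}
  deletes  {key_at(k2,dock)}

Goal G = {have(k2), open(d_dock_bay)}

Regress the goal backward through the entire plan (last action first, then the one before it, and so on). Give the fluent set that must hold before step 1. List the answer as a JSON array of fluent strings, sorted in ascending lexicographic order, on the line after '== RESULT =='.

Work backward from the goal:
  through step 4 (grab(k2)): drop {have(k2)}, keep {open(d_dock_bay)}, require {at(dock), key_at(k2,dock)}
    → {at(dock), key_at(k2,dock), open(d_dock_bay)}
  through step 3 (move(store,dock)): drop {at(dock)}, keep {key_at(k2,dock), open(d_dock_bay)}, require {at(store), open(d_dock_store)}
    → {at(store), key_at(k2,dock), open(d_dock_bay), open(d_dock_store)}
  through step 2 (unlock(d_dock_bay)): drop {open(d_dock_bay)}, keep {at(store), key_at(k2,dock), open(d_dock_store)}, require {have(k4), locked(d_dock_bay)}
    → {at(store), have(k4), key_at(k2,dock), locked(d_dock_bay), open(d_dock_store)}
  through step 1 (move(dock,store)): drop {at(store)}, keep {have(k4), key_at(k2,dock), locked(d_dock_bay), open(d_dock_store)}, require {at(dock), open(d_dock_store)}
    → {at(dock), have(k4), key_at(k2,dock), locked(d_dock_bay), open(d_dock_store)}

== RESULT ==
["at(dock)", "have(k4)", "key_at(k2,dock)", "locked(d_dock_bay)", "open(d_dock_store)"]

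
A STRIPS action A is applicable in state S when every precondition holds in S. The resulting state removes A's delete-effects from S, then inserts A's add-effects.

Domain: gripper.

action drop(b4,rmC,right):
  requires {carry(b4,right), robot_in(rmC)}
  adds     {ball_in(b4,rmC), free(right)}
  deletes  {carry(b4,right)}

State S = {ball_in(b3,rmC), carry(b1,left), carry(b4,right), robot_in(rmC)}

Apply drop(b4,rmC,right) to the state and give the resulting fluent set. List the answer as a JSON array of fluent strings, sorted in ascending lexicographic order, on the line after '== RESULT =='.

Compute (S \ del) ∪ add:
  pre ⊆ S: {carry(b4,right), robot_in(rmC)} ⊆ S  — applicable
  S \ del = {ball_in(b3,rmC), carry(b1,left), robot_in(rmC)}
  ∪ add   = {ball_in(b3,rmC), ball_in(b4,rmC), carry(b1,left), free(right), robot_in(rmC)}

== RESULT ==
["ball_in(b3,rmC)", "ball_in(b4,rmC)", "carry(b1,left)", "free(right)", "robot_in(rmC)"]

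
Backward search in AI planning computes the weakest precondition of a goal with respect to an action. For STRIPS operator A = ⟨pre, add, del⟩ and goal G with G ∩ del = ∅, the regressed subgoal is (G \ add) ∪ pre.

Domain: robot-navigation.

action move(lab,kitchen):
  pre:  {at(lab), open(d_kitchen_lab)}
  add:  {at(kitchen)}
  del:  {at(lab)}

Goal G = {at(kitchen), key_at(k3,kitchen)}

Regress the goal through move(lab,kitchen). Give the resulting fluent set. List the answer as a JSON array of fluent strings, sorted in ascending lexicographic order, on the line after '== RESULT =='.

Compute (G \ add) ∪ pre:
  G ∩ del = {}  (empty — regression defined)
  G \ add = {at(kitchen), key_at(k3,kitchen)} \ {at(kitchen)} = {key_at(k3,kitchen)}
  ∪ pre   = {key_at(k3,kitchen)} ∪ {at(lab), open(d_kitchen_lab)}
          = {at(lab), key_at(k3,kitchen), open(d_kitchen_lab)}

== RESULT ==
["at(lab)", "key_at(k3,kitchen)", "open(d_kitchen_lab)"]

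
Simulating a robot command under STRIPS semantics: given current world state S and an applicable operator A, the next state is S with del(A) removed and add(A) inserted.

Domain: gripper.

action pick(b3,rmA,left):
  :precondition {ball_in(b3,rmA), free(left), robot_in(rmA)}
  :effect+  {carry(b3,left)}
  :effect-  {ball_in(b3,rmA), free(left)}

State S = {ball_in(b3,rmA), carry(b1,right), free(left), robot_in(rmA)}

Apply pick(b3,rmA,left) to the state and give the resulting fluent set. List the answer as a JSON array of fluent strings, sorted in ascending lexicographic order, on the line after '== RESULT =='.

Progress:
  pre ⊆ S: {ball_in(b3,rmA), free(left), robot_in(rmA)} ⊆ S  — applicable
  S \ del = {carry(b1,right), robot_in(rmA)}
  ∪ add   = {carry(b1,right), carry(b3,left), robot_in(rmA)}

== RESULT ==
["carry(b1,right)", "carry(b3,left)", "robot_in(rmA)"]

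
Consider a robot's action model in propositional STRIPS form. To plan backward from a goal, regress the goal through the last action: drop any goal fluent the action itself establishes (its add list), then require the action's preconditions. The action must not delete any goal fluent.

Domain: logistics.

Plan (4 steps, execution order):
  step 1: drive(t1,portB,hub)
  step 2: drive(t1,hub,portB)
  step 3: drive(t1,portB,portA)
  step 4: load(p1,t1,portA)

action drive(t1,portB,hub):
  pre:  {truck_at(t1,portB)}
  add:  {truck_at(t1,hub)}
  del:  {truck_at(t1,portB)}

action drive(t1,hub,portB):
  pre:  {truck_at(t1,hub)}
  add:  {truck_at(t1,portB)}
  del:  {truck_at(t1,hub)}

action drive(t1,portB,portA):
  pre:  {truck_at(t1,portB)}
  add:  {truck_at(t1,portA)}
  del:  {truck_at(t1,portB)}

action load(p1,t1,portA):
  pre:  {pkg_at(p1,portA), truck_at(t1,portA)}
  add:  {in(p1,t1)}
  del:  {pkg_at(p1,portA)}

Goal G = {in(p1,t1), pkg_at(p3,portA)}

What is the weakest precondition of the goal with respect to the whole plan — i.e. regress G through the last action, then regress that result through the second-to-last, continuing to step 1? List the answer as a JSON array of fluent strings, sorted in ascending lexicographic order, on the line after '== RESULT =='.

Work backward from the goal:
  through step 4 (load(p1,t1,portA)): drop {in(p1,t1)}, keep {pkg_at(p3,portA)}, require {pkg_at(p1,portA), truck_at(t1,portA)}
    → {pkg_at(p1,portA), pkg_at(p3,portA), truck_at(t1,portA)}
  through step 3 (drive(t1,portB,portA)): drop {truck_at(t1,portA)}, keep {pkg_at(p1,portA), pkg_at(p3,portA)}, require {truck_at(t1,portB)}
    → {pkg_at(p1,portA), pkg_at(p3,portA), truck_at(t1,portB)}
  through step 2 (drive(t1,hub,portB)): drop {truck_at(t1,portB)}, keep {pkg_at(p1,portA), pkg_at(p3,portA)}, require {truck_at(t1,hub)}
    → {pkg_at(p1,portA), pkg_at(p3,portA), truck_at(t1,hub)}
  through step 1 (drive(t1,portB,hub)): drop {truck_at(t1,hub)}, keep {pkg_at(p1,portA), pkg_at(p3,portA)}, require {truck_at(t1,portB)}
    → {pkg_at(p1,portA), pkg_at(p3,portA), truck_at(t1,portB)}

== RESULT ==
["pkg_at(p1,portA)", "pkg_at(p3,portA)", "truck_at(t1,portB)"]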